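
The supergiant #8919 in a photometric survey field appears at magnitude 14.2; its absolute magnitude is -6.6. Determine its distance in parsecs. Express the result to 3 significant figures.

Distance modulus: m − M = 14.2 − (-6.6) = 20.800
m − M = 5 log₁₀ d − 5
log₁₀ d = (m − M)/5 + 1 = 5.1600
d = 10^5.1600 = 144500 pc

d ≈ 145000 pc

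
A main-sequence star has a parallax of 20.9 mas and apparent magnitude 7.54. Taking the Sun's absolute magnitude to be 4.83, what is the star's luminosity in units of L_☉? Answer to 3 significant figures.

d = 1/p = 1000/20.9 mas = 47.85 pc
M = m − 5 log₁₀ d + 5 = 7.54 − 5·1.6799 + 5 = 4.141
M − M_☉ = 4.141 − 4.83 = -0.689
L/L_☉ = 10^(−0.4 × -0.689) = 1.887

L/L_☉ ≈ 1.89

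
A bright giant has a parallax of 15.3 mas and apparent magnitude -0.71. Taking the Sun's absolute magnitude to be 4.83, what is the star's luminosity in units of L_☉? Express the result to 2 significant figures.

L/L_☉ ≈ 7000

d = 1/p = 1000/15.3 mas = 65.36 pc
M = m − 5 log₁₀ d + 5 = -0.71 − 5·1.8153 + 5 = -4.787
M − M_☉ = -4.787 − 4.83 = -9.617
L/L_☉ = 10^(−0.4 × -9.617) = 7025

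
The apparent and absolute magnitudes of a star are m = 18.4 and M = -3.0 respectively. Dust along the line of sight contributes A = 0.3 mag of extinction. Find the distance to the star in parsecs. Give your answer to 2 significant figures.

d ≈ 170000 pc

m − M = 5 log₁₀(d/10 pc) + A  ⇒  18.4 − (-3.0) − 0.3 = 5 log₁₀(d/10)
21.100 = 5 log₁₀(d/10)
log₁₀ d = (m − M − A)/5 + 1 = 5.2200
d = 10^5.2200 = 166000 pc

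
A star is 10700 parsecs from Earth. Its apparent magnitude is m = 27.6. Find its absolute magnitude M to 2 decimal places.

5 log₁₀(d/10 pc) = 5 log₁₀(10700) − 5 = 15.147
M = m − 5 log₁₀(d/10) = 27.6 − 15.147 = 12.453

M ≈ 12.45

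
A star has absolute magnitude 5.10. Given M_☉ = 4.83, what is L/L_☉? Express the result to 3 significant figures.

L/L_☉ ≈ 0.780

M − M_☉ = 5.10 − 4.83 = 0.270
L/L_☉ = 10^(−0.4 (M − M_☉)) = 10^-0.108 = 0.7798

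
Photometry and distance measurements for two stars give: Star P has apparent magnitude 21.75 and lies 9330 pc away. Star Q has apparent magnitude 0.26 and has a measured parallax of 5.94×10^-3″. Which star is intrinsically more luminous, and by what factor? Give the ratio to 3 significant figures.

Star P: M = m − 5 log₁₀ d + 5 = 21.75 − 5·3.9699 + 5 = 6.901
Star Q: d = 1/p = 1/5.94×10^-3″ = 168.4 pc
Star Q: M = m − 5 log₁₀ d + 5 = 0.26 − 5·2.2262 + 5 = -5.871
ΔM = M_P − M_Q = 6.901 − (-5.871) = 12.772; smaller M is more luminous → Star Q.
L ratio = 10^(0.4 |ΔM|) = 10^5.109 = 128400

Star Q is more luminous, by a factor of 128000.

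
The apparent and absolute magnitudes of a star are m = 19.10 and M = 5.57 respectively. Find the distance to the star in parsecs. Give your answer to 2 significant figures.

Distance modulus: m − M = 19.10 − (5.57) = 13.530
m − M = 5 log₁₀ d − 5
log₁₀ d = (m − M)/5 + 1 = 3.7060
d = 10^3.7060 = 5082 pc

d ≈ 5100 pc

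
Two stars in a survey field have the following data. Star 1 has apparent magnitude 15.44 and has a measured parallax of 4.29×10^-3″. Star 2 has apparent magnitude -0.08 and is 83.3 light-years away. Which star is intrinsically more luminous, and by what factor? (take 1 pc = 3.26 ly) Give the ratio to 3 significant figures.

Star 1: d = 1/p = 1/4.29×10^-3″ = 233.1 pc
Star 1: M = m − 5 log₁₀ d + 5 = 15.44 − 5·2.3675 + 5 = 8.602
Star 2: d = 83.3 ly / 3.26 = 25.55 pc
Star 2: M = m − 5 log₁₀ d + 5 = -0.08 − 5·1.4074 + 5 = -2.117
ΔM = M_1 − M_2 = 8.602 − (-2.117) = 10.719; smaller M is more luminous → Star 2.
L ratio = 10^(0.4 |ΔM|) = 10^4.288 = 19400

Star 2 is more luminous, by a factor of 19400.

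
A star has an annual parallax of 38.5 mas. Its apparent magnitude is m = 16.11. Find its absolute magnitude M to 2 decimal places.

M ≈ 14.04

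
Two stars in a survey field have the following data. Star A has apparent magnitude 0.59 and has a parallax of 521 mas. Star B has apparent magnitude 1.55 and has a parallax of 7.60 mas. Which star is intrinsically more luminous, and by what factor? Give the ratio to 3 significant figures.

Star B is more luminous, by a factor of 1940.

Star A: p = 521 mas = 0.521″ → d = 1/p = 1.919 pc
Star A: M = m − 5 log₁₀ d + 5 = 0.59 − 5·0.2832 + 5 = 4.174
Star B: p = 7.60 mas = 7.60×10^-3″ → d = 1/p = 131.6 pc
Star B: M = m − 5 log₁₀ d + 5 = 1.55 − 5·2.1192 + 5 = -4.046
ΔM = M_A − M_B = 4.174 − (-4.046) = 8.220; smaller M is more luminous → Star B.
L ratio = 10^(0.4 |ΔM|) = 10^3.288 = 1941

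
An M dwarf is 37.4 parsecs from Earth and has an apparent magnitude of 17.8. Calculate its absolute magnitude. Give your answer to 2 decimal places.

M ≈ 14.94

5 log₁₀(d/10 pc) = 5 log₁₀(37.40) − 5 = 2.864
M = m − 5 log₁₀(d/10) = 17.8 − 2.864 = 14.936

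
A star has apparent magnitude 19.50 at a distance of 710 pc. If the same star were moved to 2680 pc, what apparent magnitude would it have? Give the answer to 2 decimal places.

m ≈ 22.38

Flux ∝ 1/d², so Δm = 5 log₁₀(d₂/d₁) = 5 log₁₀(2680/710) = 2.884
m₂ = m₁ + Δm = 19.50 + (2.884) = 22.384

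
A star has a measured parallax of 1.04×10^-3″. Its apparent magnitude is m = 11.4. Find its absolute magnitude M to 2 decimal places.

M ≈ 1.49

d = 1/p = 1/1.04×10^-3″ = 961.5 pc
5 log₁₀(d/10 pc) = 5 log₁₀(961.5) − 5 = 9.915
M = m − 5 log₁₀(d/10) = 11.4 − 9.915 = 1.485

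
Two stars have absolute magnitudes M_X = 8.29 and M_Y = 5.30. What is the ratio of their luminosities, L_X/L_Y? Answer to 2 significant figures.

ΔM = M_X − M_Y = 2.99
L_X/L_Y = 10^(−0.4 ΔM) = 10^-1.196 = 0.06368

L_X/L_Y ≈ 0.064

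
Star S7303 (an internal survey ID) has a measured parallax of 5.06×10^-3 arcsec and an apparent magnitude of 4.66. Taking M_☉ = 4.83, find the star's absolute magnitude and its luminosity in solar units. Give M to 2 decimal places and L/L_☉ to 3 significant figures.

M ≈ -1.82; L/L_☉ ≈ 457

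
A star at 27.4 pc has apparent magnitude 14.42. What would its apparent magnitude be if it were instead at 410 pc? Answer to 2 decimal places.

Flux ∝ 1/d², so Δm = 5 log₁₀(d₂/d₁) = 5 log₁₀(410/27.4) = 5.875
m₂ = m₁ + Δm = 14.42 + (5.875) = 20.295

m ≈ 20.30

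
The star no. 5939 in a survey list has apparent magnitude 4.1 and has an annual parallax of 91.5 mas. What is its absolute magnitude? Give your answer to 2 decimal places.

p = 91.5 mas = 0.0915″ → d = 1/p = 10.93 pc
5 log₁₀(d/10 pc) = 5 log₁₀(10.93) − 5 = 0.193
M = m − 5 log₁₀(d/10) = 4.1 − 0.193 = 3.907

M ≈ 3.91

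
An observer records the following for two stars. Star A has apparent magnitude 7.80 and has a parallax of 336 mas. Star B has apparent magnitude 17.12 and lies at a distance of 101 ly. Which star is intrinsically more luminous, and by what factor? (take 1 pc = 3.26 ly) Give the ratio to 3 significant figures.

Star A: p = 336 mas = 0.336″ → d = 1/p = 2.976 pc
Star A: M = m − 5 log₁₀ d + 5 = 7.80 − 5·0.4737 + 5 = 10.432
Star B: d = 101 ly / 3.26 = 30.98 pc
Star B: M = m − 5 log₁₀ d + 5 = 17.12 − 5·1.4911 + 5 = 14.664
ΔM = M_A − M_B = 10.432 − (14.664) = -4.233; smaller M is more luminous → Star A.
L ratio = 10^(0.4 |ΔM|) = 10^1.693 = 49.33

Star A is more luminous, by a factor of 49.3.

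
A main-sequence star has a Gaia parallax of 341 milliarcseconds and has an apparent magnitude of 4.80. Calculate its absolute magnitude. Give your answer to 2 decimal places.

p = 341 mas = 0.341″ → d = 1/p = 2.933 pc
5 log₁₀(d/10 pc) = 5 log₁₀(2.933) − 5 = -2.664
M = m − 5 log₁₀(d/10) = 4.80 + 2.664 = 7.464

M ≈ 7.46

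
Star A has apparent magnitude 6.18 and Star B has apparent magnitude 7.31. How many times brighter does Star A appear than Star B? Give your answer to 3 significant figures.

Magnitude difference = -1.13
Flux ratio = 10^(−0.4 Δm) = 10^(−0.4 × -1.13) = 10^0.452 = 2.831

2.83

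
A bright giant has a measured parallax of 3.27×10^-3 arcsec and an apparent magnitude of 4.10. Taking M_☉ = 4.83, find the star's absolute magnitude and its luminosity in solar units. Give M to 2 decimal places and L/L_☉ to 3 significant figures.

d = 1/p = 1/3.27×10^-3″ = 305.8 pc
M = m − 5 log₁₀ d + 5 = 4.10 − 5·2.4855 + 5 = -3.327
M − M_☉ = -3.327 − 4.83 = -8.157
L/L_☉ = 10^(−0.4 × -8.157) = 1832

M ≈ -3.33; L/L_☉ ≈ 1830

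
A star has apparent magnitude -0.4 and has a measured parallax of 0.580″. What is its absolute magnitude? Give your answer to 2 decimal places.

M ≈ 3.42

d = 1/p = 1/0.580″ = 1.724 pc
5 log₁₀(d/10 pc) = 5 log₁₀(1.724) − 5 = -3.817
M = m − 5 log₁₀(d/10) = -0.4 + 3.817 = 3.417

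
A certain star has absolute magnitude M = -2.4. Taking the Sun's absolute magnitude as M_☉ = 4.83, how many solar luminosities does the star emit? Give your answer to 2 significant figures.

M − M_☉ = -2.4 − 4.83 = -7.230
L/L_☉ = 10^(−0.4 (M − M_☉)) = 10^2.892 = 779.8

L/L_☉ ≈ 780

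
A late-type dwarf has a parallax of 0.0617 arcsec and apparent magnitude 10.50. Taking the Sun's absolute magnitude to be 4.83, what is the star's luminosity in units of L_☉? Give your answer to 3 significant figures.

d = 1/p = 1/0.0617″ = 16.21 pc
M = m − 5 log₁₀ d + 5 = 10.50 − 5·1.2097 + 5 = 9.451
M − M_☉ = 9.451 − 4.83 = 4.621
L/L_☉ = 10^(−0.4 × 4.621) = 0.01417

L/L_☉ ≈ 0.0142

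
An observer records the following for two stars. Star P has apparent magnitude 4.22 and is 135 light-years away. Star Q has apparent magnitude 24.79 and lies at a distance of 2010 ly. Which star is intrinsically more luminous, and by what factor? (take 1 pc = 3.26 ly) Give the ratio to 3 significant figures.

Star P is more luminous, by a factor of 763000.

Star P: d = 135 ly / 3.26 = 41.41 pc
Star P: M = m − 5 log₁₀ d + 5 = 4.22 − 5·1.6171 + 5 = 1.134
Star Q: d = 2010 ly / 3.26 = 616.6 pc
Star Q: M = m − 5 log₁₀ d + 5 = 24.79 − 5·2.7900 + 5 = 15.840
ΔM = M_P − M_Q = 1.134 − (15.840) = -14.706; smaller M is more luminous → Star P.
L ratio = 10^(0.4 |ΔM|) = 10^5.882 = 762600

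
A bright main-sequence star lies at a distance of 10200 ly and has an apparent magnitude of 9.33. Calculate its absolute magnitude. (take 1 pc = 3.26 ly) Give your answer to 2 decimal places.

M ≈ -3.15

d = 10200 ly / 3.26 = 3129 pc
5 log₁₀(d/10 pc) = 5 log₁₀(3129) − 5 = 12.477
M = m − 5 log₁₀(d/10) = 9.33 − 12.477 = -3.147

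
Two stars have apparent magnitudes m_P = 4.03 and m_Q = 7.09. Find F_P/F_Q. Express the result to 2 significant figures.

Magnitude difference = -3.06
Flux ratio = 10^(−0.4 Δm) = 10^(−0.4 × -3.06) = 10^1.224 = 16.75

F_P/F_Q ≈ 17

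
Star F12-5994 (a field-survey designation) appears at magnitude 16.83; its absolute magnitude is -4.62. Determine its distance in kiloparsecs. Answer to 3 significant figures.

Distance modulus: m − M = 16.83 − (-4.62) = 21.450
m − M = 5 log₁₀ d − 5
log₁₀ d = (m − M)/5 + 1 = 5.2900
d = 10^5.2900 = 195000 pc
= 195.0 kpc

d ≈ 195 kpc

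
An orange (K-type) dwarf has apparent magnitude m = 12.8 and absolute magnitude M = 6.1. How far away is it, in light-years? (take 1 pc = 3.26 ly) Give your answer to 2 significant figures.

d ≈ 710 ly

μ = m − M = 6.700
m − M = 5 log₁₀ d − 5
log₁₀ d = (m − M)/5 + 1 = 2.3400
d = 10^2.3400 = 218.8 pc
= 713.2 ly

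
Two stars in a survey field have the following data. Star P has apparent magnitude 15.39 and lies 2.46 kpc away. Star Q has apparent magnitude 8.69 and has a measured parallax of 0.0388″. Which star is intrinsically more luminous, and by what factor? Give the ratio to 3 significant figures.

Star P: d = 2.46 kpc = 2460 pc
Star P: M = m − 5 log₁₀ d + 5 = 15.39 − 5·3.3909 + 5 = 3.435
Star Q: d = 1/p = 1/0.0388″ = 25.77 pc
Star Q: M = m − 5 log₁₀ d + 5 = 8.69 − 5·1.4112 + 5 = 6.634
ΔM = M_P − M_Q = 3.435 − (6.634) = -3.199; smaller M is more luminous → Star P.
L ratio = 10^(0.4 |ΔM|) = 10^1.280 = 19.03

Star P is more luminous, by a factor of 19.0.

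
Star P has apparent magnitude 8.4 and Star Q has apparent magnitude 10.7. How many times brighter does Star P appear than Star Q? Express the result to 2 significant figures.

8.3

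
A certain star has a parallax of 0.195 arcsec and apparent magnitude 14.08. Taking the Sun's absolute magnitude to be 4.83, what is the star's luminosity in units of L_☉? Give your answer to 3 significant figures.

d = 1/p = 1/0.195″ = 5.128 pc
M = m − 5 log₁₀ d + 5 = 14.08 − 5·0.7100 + 5 = 15.530
M − M_☉ = 15.530 − 4.83 = 10.700
L/L_☉ = 10^(−0.4 × 10.700) = 5.247×10^-5

L/L_☉ ≈ 5.25×10^-5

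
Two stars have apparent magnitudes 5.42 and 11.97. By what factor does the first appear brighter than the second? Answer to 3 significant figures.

417

Δm = 5.42 − (11.97) = -6.55
Flux ratio = 10^(−0.4 Δm) = 10^(−0.4 × -6.55) = 10^2.620 = 416.9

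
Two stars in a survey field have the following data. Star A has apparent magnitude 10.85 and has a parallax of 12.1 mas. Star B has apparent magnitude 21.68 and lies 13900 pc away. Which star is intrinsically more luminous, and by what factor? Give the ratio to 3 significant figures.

Star A: p = 12.1 mas = 0.0121″ → d = 1/p = 82.64 pc
Star A: M = m − 5 log₁₀ d + 5 = 10.85 − 5·1.9172 + 5 = 6.264
Star B: M = m − 5 log₁₀ d + 5 = 21.68 − 5·4.1430 + 5 = 5.965
ΔM = M_A − M_B = 6.264 − (5.965) = 0.299; smaller M is more luminous → Star B.
L ratio = 10^(0.4 |ΔM|) = 10^0.120 = 1.317

Star B is more luminous, by a factor of 1.32.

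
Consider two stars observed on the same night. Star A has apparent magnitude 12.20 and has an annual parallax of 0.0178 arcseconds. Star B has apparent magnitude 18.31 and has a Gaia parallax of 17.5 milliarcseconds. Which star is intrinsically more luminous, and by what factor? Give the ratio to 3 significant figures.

Star A is more luminous, by a factor of 269.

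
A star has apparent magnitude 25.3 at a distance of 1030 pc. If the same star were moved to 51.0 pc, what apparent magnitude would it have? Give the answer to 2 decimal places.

Flux ∝ 1/d², so Δm = 5 log₁₀(d₂/d₁) = 5 log₁₀(51.0/1030) = -6.526
m₂ = m₁ + Δm = 25.3 + (-6.526) = 18.774

m ≈ 18.77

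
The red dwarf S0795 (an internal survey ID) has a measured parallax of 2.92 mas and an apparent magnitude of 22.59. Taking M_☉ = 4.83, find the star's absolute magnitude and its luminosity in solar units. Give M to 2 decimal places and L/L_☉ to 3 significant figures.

d = 1/p = 1000/2.92 mas = 342.5 pc
M = m − 5 log₁₀ d + 5 = 22.59 − 5·2.5346 + 5 = 14.917
M − M_☉ = 14.917 − 4.83 = 10.087
L/L_☉ = 10^(−0.4 × 10.087) = 9.231×10^-5

M ≈ 14.92; L/L_☉ ≈ 9.23×10^-5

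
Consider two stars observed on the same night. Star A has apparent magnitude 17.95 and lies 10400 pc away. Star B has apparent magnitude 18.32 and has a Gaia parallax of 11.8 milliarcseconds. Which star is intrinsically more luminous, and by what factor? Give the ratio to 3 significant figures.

Star A is more luminous, by a factor of 21200.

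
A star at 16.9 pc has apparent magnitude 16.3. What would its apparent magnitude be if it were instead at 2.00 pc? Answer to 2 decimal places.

m ≈ 11.67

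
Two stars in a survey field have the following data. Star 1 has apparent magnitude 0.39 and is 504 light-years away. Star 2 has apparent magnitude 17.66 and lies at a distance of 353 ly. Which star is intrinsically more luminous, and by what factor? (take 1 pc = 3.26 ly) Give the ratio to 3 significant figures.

Star 1: d = 504 ly / 3.26 = 154.6 pc
Star 1: M = m − 5 log₁₀ d + 5 = 0.39 − 5·2.1892 + 5 = -5.556
Star 2: d = 353 ly / 3.26 = 108.3 pc
Star 2: M = m − 5 log₁₀ d + 5 = 17.66 − 5·2.0346 + 5 = 12.487
ΔM = M_1 − M_2 = -5.556 − (12.487) = -18.043; smaller M is more luminous → Star 1.
L ratio = 10^(0.4 |ΔM|) = 10^7.217 = 1.649×10^7

Star 1 is more luminous, by a factor of 1.65×10^7.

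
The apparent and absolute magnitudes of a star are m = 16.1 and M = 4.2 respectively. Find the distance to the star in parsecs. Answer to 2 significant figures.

d ≈ 2400 pc

μ = m − M = 11.900
m − M = 5 log₁₀ d − 5
log₁₀ d = (m − M)/5 + 1 = 3.3800
d = 10^3.3800 = 2399 pc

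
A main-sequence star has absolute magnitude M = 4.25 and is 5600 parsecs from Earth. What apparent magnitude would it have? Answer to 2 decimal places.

m = M + 5 log₁₀ d − 5 = 4.25 + 5·3.7482 − 5 = 17.991

m ≈ 17.99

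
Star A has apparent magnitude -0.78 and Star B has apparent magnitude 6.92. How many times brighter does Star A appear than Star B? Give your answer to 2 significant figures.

Δm = -0.78 − (6.92) = -7.70
Flux ratio = 10^(−0.4 Δm) = 10^(−0.4 × -7.70) = 10^3.080 = 1202

1200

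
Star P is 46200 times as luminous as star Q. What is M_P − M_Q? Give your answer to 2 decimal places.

M_P − M_Q ≈ -11.66

Pogson: ΔM = −2.5 log₁₀(ratio) = −2.5 log₁₀(46200) = −2.5 × 4.6646 = -11.662
Star P is brighter, so it has the smaller magnitude: the difference is negative.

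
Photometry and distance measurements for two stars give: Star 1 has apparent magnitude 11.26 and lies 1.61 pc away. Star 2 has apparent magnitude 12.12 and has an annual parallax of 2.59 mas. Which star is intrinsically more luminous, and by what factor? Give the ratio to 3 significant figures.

Star 1: M = m − 5 log₁₀ d + 5 = 11.26 − 5·0.2068 + 5 = 15.226
Star 2: p = 2.59 mas = 2.59×10^-3″ → d = 1/p = 386.1 pc
Star 2: M = m − 5 log₁₀ d + 5 = 12.12 − 5·2.5867 + 5 = 4.186
ΔM = M_1 − M_2 = 15.226 − (4.186) = 11.039; smaller M is more luminous → Star 2.
L ratio = 10^(0.4 |ΔM|) = 10^4.416 = 26050

Star 2 is more luminous, by a factor of 26000.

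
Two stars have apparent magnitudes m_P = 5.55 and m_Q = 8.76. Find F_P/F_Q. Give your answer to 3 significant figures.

Magnitude difference = -3.21
Flux ratio = 10^(−0.4 Δm) = 10^(−0.4 × -3.21) = 10^1.284 = 19.23

F_P/F_Q ≈ 19.2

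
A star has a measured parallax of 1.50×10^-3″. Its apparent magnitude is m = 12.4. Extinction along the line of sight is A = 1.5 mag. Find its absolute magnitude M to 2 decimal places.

M ≈ 1.78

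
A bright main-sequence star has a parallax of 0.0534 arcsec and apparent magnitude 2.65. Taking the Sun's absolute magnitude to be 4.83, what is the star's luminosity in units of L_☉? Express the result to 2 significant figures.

L/L_☉ ≈ 26

d = 1/p = 1/0.0534″ = 18.73 pc
M = m − 5 log₁₀ d + 5 = 2.65 − 5·1.2725 + 5 = 1.288
M − M_☉ = 1.288 − 4.83 = -3.542
L/L_☉ = 10^(−0.4 × -3.542) = 26.12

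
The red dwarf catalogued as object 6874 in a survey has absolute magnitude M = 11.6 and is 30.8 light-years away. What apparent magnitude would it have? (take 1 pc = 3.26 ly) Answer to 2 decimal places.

m ≈ 11.48

d = 30.8 ly / 3.26 = 9.448 pc
m = M + 5 log₁₀ d − 5 = 11.6 + 5·0.9753 − 5 = 11.477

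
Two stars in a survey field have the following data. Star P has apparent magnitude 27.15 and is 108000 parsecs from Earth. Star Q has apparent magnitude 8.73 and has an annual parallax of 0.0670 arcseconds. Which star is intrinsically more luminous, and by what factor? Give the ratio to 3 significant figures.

Star P: M = m − 5 log₁₀ d + 5 = 27.15 − 5·5.0334 + 5 = 6.983
Star Q: d = 1/p = 1/0.0670″ = 14.93 pc
Star Q: M = m − 5 log₁₀ d + 5 = 8.73 − 5·1.1739 + 5 = 7.860
ΔM = M_P − M_Q = 6.983 − (7.860) = -0.877; smaller M is more luminous → Star P.
L ratio = 10^(0.4 |ΔM|) = 10^0.351 = 2.244

Star P is more luminous, by a factor of 2.24.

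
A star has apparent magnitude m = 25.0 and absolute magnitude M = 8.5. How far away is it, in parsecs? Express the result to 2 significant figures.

μ = m − M = 16.500
m − M = 5 log₁₀ d − 5
log₁₀ d = (m − M)/5 + 1 = 4.3000
d = 10^4.3000 = 19950 pc

d ≈ 20000 pc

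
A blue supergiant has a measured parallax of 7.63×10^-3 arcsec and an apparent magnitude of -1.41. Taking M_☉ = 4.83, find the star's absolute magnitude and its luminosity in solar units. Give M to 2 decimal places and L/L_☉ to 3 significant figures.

d = 1/p = 1/7.63×10^-3″ = 131.1 pc
M = m − 5 log₁₀ d + 5 = -1.41 − 5·2.1175 + 5 = -6.997
M − M_☉ = -6.997 − 4.83 = -11.827
L/L_☉ = 10^(−0.4 × -11.827) = 53820

M ≈ -7.00; L/L_☉ ≈ 53800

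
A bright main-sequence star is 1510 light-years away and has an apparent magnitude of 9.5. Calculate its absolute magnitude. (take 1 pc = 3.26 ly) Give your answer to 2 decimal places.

d = 1510 ly / 3.26 = 463.2 pc
5 log₁₀(d/10 pc) = 5 log₁₀(463.2) − 5 = 8.329
M = m − 5 log₁₀(d/10) = 9.5 − 8.329 = 1.171

M ≈ 1.17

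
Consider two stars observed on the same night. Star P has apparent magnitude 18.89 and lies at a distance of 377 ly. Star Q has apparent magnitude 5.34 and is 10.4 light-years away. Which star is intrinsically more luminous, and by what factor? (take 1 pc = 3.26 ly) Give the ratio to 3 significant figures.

Star P: d = 377 ly / 3.26 = 115.6 pc
Star P: M = m − 5 log₁₀ d + 5 = 18.89 − 5·2.0631 + 5 = 13.574
Star Q: d = 10.4 ly / 3.26 = 3.190 pc
Star Q: M = m − 5 log₁₀ d + 5 = 5.34 − 5·0.5038 + 5 = 7.821
ΔM = M_P − M_Q = 13.574 − (7.821) = 5.753; smaller M is more luminous → Star Q.
L ratio = 10^(0.4 |ΔM|) = 10^2.301 = 200.2

Star Q is more luminous, by a factor of 200.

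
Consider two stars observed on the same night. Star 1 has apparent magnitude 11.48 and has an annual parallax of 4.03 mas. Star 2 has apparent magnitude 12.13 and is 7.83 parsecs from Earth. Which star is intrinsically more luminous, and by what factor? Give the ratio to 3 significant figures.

Star 1: p = 4.03 mas = 4.03×10^-3″ → d = 1/p = 248.1 pc
Star 1: M = m − 5 log₁₀ d + 5 = 11.48 − 5·2.3947 + 5 = 4.507
Star 2: M = m − 5 log₁₀ d + 5 = 12.13 − 5·0.8938 + 5 = 12.661
ΔM = M_1 − M_2 = 4.507 − (12.661) = -8.155; smaller M is more luminous → Star 1.
L ratio = 10^(0.4 |ΔM|) = 10^3.262 = 1828

Star 1 is more luminous, by a factor of 1830.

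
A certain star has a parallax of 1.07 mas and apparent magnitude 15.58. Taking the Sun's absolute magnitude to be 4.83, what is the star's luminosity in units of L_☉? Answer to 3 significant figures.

L/L_☉ ≈ 0.438

d = 1/p = 1000/1.07 mas = 934.6 pc
M = m − 5 log₁₀ d + 5 = 15.58 − 5·2.9706 + 5 = 5.727
M − M_☉ = 5.727 − 4.83 = 0.897
L/L_☉ = 10^(−0.4 × 0.897) = 0.4378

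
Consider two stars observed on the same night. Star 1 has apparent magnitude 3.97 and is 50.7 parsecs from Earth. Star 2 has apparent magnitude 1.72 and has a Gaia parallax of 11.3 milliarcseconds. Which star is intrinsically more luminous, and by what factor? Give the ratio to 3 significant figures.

Star 2 is more luminous, by a factor of 24.2.

Star 1: M = m − 5 log₁₀ d + 5 = 3.97 − 5·1.7050 + 5 = 0.445
Star 2: p = 11.3 mas = 0.0113″ → d = 1/p = 88.50 pc
Star 2: M = m − 5 log₁₀ d + 5 = 1.72 − 5·1.9469 + 5 = -3.015
ΔM = M_1 − M_2 = 0.445 − (-3.015) = 3.460; smaller M is more luminous → Star 2.
L ratio = 10^(0.4 |ΔM|) = 10^1.384 = 24.20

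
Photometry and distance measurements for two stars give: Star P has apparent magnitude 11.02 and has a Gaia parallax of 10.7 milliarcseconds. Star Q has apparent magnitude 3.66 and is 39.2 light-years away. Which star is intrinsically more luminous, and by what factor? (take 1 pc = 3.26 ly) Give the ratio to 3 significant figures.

Star Q is more luminous, by a factor of 14.6.

Star P: p = 10.7 mas = 0.0107″ → d = 1/p = 93.46 pc
Star P: M = m − 5 log₁₀ d + 5 = 11.02 − 5·1.9706 + 5 = 6.167
Star Q: d = 39.2 ly / 3.26 = 12.02 pc
Star Q: M = m − 5 log₁₀ d + 5 = 3.66 − 5·1.0801 + 5 = 3.260
ΔM = M_P − M_Q = 6.167 − (3.260) = 2.907; smaller M is more luminous → Star Q.
L ratio = 10^(0.4 |ΔM|) = 10^1.163 = 14.55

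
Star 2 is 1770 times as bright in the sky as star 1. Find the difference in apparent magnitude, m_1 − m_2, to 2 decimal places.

m_1 − m_2 ≈ 8.12

Pogson: Δm = −2.5 log₁₀(ratio) = −2.5 log₁₀(1770) = −2.5 × 3.2480 = -8.120
Star 2 is brighter so has the smaller magnitude: m_1 − m_2 is positive.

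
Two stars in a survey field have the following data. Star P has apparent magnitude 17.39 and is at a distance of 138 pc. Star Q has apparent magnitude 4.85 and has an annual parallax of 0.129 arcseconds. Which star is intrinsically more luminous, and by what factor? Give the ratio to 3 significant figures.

Star P: M = m − 5 log₁₀ d + 5 = 17.39 − 5·2.1399 + 5 = 11.691
Star Q: d = 1/p = 1/0.129″ = 7.752 pc
Star Q: M = m − 5 log₁₀ d + 5 = 4.85 − 5·0.8894 + 5 = 5.403
ΔM = M_P − M_Q = 11.691 − (5.403) = 6.288; smaller M is more luminous → Star Q.
L ratio = 10^(0.4 |ΔM|) = 10^2.515 = 327.4

Star Q is more luminous, by a factor of 327.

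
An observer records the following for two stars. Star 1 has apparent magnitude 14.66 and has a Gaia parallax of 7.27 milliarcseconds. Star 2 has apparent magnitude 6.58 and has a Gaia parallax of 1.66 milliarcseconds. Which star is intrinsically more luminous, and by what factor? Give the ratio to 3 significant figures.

Star 2 is more luminous, by a factor of 32700.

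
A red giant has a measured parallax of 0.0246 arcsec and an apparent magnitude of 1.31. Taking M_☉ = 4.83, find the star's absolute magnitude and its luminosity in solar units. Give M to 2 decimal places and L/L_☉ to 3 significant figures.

M ≈ -1.74; L/L_☉ ≈ 423

d = 1/p = 1/0.0246″ = 40.65 pc
M = m − 5 log₁₀ d + 5 = 1.31 − 5·1.6091 + 5 = -1.735
M − M_☉ = -1.735 − 4.83 = -6.565
L/L_☉ = 10^(−0.4 × -6.565) = 422.8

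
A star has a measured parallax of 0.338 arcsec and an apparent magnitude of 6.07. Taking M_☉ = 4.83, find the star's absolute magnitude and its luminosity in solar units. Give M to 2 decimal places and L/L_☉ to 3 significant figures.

d = 1/p = 1/0.338″ = 2.959 pc
M = m − 5 log₁₀ d + 5 = 6.07 − 5·0.4711 + 5 = 8.715
M − M_☉ = 8.715 − 4.83 = 3.885
L/L_☉ = 10^(−0.4 × 3.885) = 0.02794

M ≈ 8.71; L/L_☉ ≈ 0.0279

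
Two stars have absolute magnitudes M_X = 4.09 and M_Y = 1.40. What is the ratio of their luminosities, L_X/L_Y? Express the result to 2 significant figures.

ΔM = M_X − M_Y = 2.69
L_X/L_Y = 10^(−0.4 ΔM) = 10^-1.076 = 0.08395

L_X/L_Y ≈ 0.084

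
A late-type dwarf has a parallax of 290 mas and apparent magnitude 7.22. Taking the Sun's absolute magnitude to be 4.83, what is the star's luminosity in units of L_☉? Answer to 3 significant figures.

L/L_☉ ≈ 0.0132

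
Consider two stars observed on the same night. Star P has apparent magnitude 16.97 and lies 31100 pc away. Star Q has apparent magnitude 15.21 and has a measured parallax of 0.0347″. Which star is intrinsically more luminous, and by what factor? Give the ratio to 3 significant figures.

Star P is more luminous, by a factor of 230000.

Star P: M = m − 5 log₁₀ d + 5 = 16.97 − 5·4.4928 + 5 = -0.494
Star Q: d = 1/p = 1/0.0347″ = 28.82 pc
Star Q: M = m − 5 log₁₀ d + 5 = 15.21 − 5·1.4597 + 5 = 12.912
ΔM = M_P − M_Q = -0.494 − (12.912) = -13.405; smaller M is more luminous → Star P.
L ratio = 10^(0.4 |ΔM|) = 10^5.362 = 230200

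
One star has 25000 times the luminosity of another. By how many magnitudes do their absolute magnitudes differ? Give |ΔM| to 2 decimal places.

|ΔM| ≈ 10.99

Pogson: ΔM = −2.5 log₁₀(ratio) = −2.5 log₁₀(25000) = −2.5 × 4.3979 = -10.995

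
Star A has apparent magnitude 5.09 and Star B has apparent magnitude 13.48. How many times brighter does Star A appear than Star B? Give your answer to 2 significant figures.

2300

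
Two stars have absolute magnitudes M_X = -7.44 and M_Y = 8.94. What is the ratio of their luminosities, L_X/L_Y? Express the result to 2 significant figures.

ΔM = M_X − M_Y = -16.38
L_X/L_Y = 10^(−0.4 ΔM) = 10^6.552 = 3.565×10^6

L_X/L_Y ≈ 3.6×10^6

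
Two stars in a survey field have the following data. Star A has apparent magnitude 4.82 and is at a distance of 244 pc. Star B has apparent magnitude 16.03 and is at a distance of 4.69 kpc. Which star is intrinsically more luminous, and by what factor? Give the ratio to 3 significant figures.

Star A: M = m − 5 log₁₀ d + 5 = 4.82 − 5·2.3874 + 5 = -2.117
Star B: d = 4.69 kpc = 4690 pc
Star B: M = m − 5 log₁₀ d + 5 = 16.03 − 5·3.6712 + 5 = 2.674
ΔM = M_A − M_B = -2.117 − (2.674) = -4.791; smaller M is more luminous → Star A.
L ratio = 10^(0.4 |ΔM|) = 10^1.916 = 82.50

Star A is more luminous, by a factor of 82.5.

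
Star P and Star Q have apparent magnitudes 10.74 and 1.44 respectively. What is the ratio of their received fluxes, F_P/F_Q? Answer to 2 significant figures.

Magnitude difference = 9.30
Flux ratio = 10^(−0.4 Δm) = 10^(−0.4 × 9.30) = 10^-3.720 = 1.905×10^-4

F_P/F_Q ≈ 1.9×10^-4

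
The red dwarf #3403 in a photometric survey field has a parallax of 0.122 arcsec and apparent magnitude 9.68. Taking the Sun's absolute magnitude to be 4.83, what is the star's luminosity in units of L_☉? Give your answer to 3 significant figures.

L/L_☉ ≈ 7.71×10^-3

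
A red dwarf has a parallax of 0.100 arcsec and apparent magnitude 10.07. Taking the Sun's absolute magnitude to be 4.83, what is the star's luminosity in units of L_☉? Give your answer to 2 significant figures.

L/L_☉ ≈ 8.0×10^-3

d = 1/p = 1/0.100″ = 10.00 pc
M = m − 5 log₁₀ d + 5 = 10.07 − 5·1.0000 + 5 = 10.070
M − M_☉ = 10.070 − 4.83 = 5.240
L/L_☉ = 10^(−0.4 × 5.240) = 8.017×10^-3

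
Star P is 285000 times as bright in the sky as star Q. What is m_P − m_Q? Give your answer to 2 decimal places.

m_P − m_Q ≈ -13.64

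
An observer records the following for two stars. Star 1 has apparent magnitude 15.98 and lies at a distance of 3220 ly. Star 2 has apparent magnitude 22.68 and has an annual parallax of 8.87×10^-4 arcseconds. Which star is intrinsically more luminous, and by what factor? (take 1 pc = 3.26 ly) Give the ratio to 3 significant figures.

Star 1: d = 3220 ly / 3.26 = 987.7 pc
Star 1: M = m − 5 log₁₀ d + 5 = 15.98 − 5·2.9946 + 5 = 6.007
Star 2: d = 1/p = 1/8.87×10^-4″ = 1127 pc
Star 2: M = m − 5 log₁₀ d + 5 = 22.68 − 5·3.0521 + 5 = 12.420
ΔM = M_1 − M_2 = 6.007 − (12.420) = -6.413; smaller M is more luminous → Star 1.
L ratio = 10^(0.4 |ΔM|) = 10^2.565 = 367.4

Star 1 is more luminous, by a factor of 367.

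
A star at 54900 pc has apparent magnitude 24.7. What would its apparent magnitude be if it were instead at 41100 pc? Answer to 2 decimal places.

Flux ∝ 1/d², so Δm = 5 log₁₀(d₂/d₁) = 5 log₁₀(41100/54900) = -0.629
m₂ = m₁ + Δm = 24.7 + (-0.629) = 24.071

m ≈ 24.07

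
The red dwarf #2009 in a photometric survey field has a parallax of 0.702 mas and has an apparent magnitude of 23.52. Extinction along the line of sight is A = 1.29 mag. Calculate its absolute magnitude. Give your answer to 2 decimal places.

p = 0.702 mas = 7.02×10^-4″ → d = 1/p = 1425 pc
5 log₁₀(d/10 pc) = 5 log₁₀(1425) − 5 = 10.768
M = m − 5 log₁₀(d/10) − A = 23.52 − 10.768 − 1.29 = 11.462

M ≈ 11.46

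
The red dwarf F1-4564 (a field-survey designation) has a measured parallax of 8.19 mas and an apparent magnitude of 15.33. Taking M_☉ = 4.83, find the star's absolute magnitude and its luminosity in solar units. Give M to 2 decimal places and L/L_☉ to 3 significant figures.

d = 1/p = 1000/8.19 mas = 122.1 pc
M = m − 5 log₁₀ d + 5 = 15.33 − 5·2.0867 + 5 = 9.896
M − M_☉ = 9.896 − 4.83 = 5.066
L/L_☉ = 10^(−0.4 × 5.066) = 9.407×10^-3

M ≈ 9.90; L/L_☉ ≈ 9.41×10^-3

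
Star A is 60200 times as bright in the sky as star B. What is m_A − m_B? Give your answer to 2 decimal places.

m_A − m_B ≈ -11.95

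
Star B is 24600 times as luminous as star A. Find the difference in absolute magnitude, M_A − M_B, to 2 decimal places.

M_A − M_B ≈ 10.98

Pogson: ΔM = −2.5 log₁₀(ratio) = −2.5 log₁₀(24600) = −2.5 × 4.3909 = -10.977
Star B is brighter so has the smaller magnitude: M_A − M_B is positive.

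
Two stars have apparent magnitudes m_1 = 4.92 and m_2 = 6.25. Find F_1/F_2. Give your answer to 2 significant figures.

F_1/F_2 ≈ 3.4

Magnitude difference = -1.33
Flux ratio = 10^(−0.4 Δm) = 10^(−0.4 × -1.33) = 10^0.532 = 3.404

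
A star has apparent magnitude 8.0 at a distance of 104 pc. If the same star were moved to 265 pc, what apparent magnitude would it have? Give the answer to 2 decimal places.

m ≈ 10.03

Flux ∝ 1/d², so Δm = 5 log₁₀(d₂/d₁) = 5 log₁₀(265/104) = 2.031
m₂ = m₁ + Δm = 8.0 + (2.031) = 10.031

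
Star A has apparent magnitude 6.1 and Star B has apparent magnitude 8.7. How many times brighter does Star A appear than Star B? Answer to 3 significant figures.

Magnitude difference = -2.6
Flux ratio = 10^(−0.4 Δm) = 10^(−0.4 × -2.6) = 10^1.040 = 10.96

11.0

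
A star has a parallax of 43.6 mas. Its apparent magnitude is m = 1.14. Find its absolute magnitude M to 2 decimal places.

M ≈ -0.66

p = 43.6 mas = 0.0436″ → d = 1/p = 22.94 pc
5 log₁₀(d/10 pc) = 5 log₁₀(22.94) − 5 = 1.803
M = m − 5 log₁₀(d/10) = 1.14 − 1.803 = -0.663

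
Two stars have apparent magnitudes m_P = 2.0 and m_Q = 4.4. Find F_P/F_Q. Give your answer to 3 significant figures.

F_P/F_Q ≈ 9.12

Magnitude difference = -2.4
Flux ratio = 10^(−0.4 Δm) = 10^(−0.4 × -2.4) = 10^0.960 = 9.120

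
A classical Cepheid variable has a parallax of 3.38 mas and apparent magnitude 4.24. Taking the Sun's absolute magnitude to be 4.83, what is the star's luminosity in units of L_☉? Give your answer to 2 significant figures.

L/L_☉ ≈ 1500

d = 1/p = 1000/3.38 mas = 295.9 pc
M = m − 5 log₁₀ d + 5 = 4.24 − 5·2.4711 + 5 = -3.115
M − M_☉ = -3.115 − 4.83 = -7.945
L/L_☉ = 10^(−0.4 × -7.945) = 1507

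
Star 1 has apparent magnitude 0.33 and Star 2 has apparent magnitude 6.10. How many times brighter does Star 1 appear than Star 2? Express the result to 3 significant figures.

203

Δm = 0.33 − (6.10) = -5.77
Flux ratio = 10^(−0.4 Δm) = 10^(−0.4 × -5.77) = 10^2.308 = 203.2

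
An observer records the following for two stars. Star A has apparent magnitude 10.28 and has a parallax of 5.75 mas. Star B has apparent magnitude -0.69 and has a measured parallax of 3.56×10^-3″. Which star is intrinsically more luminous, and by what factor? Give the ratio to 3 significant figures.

Star B is more luminous, by a factor of 63700.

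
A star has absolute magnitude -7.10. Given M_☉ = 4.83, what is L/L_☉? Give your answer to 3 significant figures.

L/L_☉ ≈ 59200

M − M_☉ = -7.10 − 4.83 = -11.930
L/L_☉ = 10^(−0.4 (M − M_☉)) = 10^4.772 = 59160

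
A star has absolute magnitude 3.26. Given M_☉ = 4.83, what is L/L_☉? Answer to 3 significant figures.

M − M_☉ = 3.26 − 4.83 = -1.570
L/L_☉ = 10^(−0.4 (M − M_☉)) = 10^0.628 = 4.246

L/L_☉ ≈ 4.25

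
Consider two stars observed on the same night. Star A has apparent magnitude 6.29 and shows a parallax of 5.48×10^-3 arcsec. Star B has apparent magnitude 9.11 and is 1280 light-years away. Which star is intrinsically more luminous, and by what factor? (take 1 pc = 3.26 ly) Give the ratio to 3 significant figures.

Star A is more luminous, by a factor of 2.90.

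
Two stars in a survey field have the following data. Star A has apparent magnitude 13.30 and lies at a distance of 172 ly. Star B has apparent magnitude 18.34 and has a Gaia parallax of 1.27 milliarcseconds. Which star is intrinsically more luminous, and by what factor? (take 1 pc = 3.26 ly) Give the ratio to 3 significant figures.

Star B is more luminous, by a factor of 2.15.

Star A: d = 172 ly / 3.26 = 52.76 pc
Star A: M = m − 5 log₁₀ d + 5 = 13.30 − 5·1.7223 + 5 = 9.688
Star B: p = 1.27 mas = 1.27×10^-3″ → d = 1/p = 787.4 pc
Star B: M = m − 5 log₁₀ d + 5 = 18.34 − 5·2.8962 + 5 = 8.859
ΔM = M_A − M_B = 9.688 − (8.859) = 0.829; smaller M is more luminous → Star B.
L ratio = 10^(0.4 |ΔM|) = 10^0.332 = 2.147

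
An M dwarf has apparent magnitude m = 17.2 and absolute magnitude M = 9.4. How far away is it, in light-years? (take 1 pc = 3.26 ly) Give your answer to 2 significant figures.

d ≈ 1200 ly

Distance modulus: m − M = 17.2 − (9.4) = 7.800
m − M = 5 log₁₀ d − 5
log₁₀ d = (m − M)/5 + 1 = 2.5600
d = 10^2.5600 = 363.1 pc
= 1184 ly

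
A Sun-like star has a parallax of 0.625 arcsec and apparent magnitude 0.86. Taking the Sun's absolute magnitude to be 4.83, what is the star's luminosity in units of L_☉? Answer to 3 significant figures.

d = 1/p = 1/0.625″ = 1.600 pc
M = m − 5 log₁₀ d + 5 = 0.86 − 5·0.2041 + 5 = 4.839
M − M_☉ = 4.839 − 4.83 = 0.009
L/L_☉ = 10^(−0.4 × 0.009) = 0.9914

L/L_☉ ≈ 0.991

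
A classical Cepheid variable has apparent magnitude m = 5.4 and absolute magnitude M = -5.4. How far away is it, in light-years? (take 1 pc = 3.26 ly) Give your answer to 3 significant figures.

d ≈ 4710 ly

μ = m − M = 10.800
m − M = 5 log₁₀ d − 5
log₁₀ d = (m − M)/5 + 1 = 3.1600
d = 10^3.1600 = 1445 pc
= 4712 ly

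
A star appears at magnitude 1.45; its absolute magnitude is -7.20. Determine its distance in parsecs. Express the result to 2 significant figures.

d ≈ 540 pc

μ = m − M = 8.650
m − M = 5 log₁₀ d − 5
log₁₀ d = (m − M)/5 + 1 = 2.7300
d = 10^2.7300 = 537.0 pc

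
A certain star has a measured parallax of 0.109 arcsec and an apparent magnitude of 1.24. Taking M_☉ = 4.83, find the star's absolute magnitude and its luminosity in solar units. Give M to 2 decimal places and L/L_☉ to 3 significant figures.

d = 1/p = 1/0.109″ = 9.174 pc
M = m − 5 log₁₀ d + 5 = 1.24 − 5·0.9626 + 5 = 1.427
M − M_☉ = 1.427 − 4.83 = -3.403
L/L_☉ = 10^(−0.4 × -3.403) = 22.97

M ≈ 1.43; L/L_☉ ≈ 23.0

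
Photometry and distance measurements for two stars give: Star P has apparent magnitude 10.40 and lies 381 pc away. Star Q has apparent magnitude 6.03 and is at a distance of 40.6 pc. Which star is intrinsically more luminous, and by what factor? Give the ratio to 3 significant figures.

Star P is more luminous, by a factor of 1.57.

Star P: M = m − 5 log₁₀ d + 5 = 10.40 − 5·2.5809 + 5 = 2.495
Star Q: M = m − 5 log₁₀ d + 5 = 6.03 − 5·1.6085 + 5 = 2.987
ΔM = M_P − M_Q = 2.495 − (2.987) = -0.492; smaller M is more luminous → Star P.
L ratio = 10^(0.4 |ΔM|) = 10^0.197 = 1.573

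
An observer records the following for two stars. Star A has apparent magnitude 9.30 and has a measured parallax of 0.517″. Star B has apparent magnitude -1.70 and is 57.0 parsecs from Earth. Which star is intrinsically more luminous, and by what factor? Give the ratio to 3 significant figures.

Star A: d = 1/p = 1/0.517″ = 1.934 pc
Star A: M = m − 5 log₁₀ d + 5 = 9.30 − 5·0.2865 + 5 = 12.867
Star B: M = m − 5 log₁₀ d + 5 = -1.70 − 5·1.7559 + 5 = -5.479
ΔM = M_A − M_B = 12.867 − (-5.479) = 18.347; smaller M is more luminous → Star B.
L ratio = 10^(0.4 |ΔM|) = 10^7.339 = 2.181×10^7

Star B is more luminous, by a factor of 2.18×10^7.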